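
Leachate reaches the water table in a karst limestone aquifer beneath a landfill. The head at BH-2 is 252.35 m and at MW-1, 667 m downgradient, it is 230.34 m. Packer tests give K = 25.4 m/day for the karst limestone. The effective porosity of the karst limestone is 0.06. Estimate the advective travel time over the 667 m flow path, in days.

Hydraulic gradient i = (252.35 − 230.34) / 667 = 22.01 / 667 = 0.03300.
Darcy flux q = K · i = 25.40 × 0.03300 = 0.8382 m/day.
Seepage velocity v = q / n_e = 0.8382 / 0.06 = 13.97 m/day.
Travel time t = L / v = 667 / 13.97 = 47.75 days.

47.7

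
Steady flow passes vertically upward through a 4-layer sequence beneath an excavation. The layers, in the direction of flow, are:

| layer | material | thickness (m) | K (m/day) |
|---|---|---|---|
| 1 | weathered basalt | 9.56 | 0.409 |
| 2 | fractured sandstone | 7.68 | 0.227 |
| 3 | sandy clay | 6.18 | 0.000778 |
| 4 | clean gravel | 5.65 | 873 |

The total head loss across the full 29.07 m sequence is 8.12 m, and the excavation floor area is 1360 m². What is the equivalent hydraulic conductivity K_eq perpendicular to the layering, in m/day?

0.00363

Flow is perpendicular to layering, so the layers act in series and the equivalent K is the thickness-weighted harmonic mean.
Total thickness L = 9.56 + 7.68 + 6.18 + 5.65 = 29.07 m.
Σ(b_i/K_i) = 9.56/0.409 + 7.68/0.227 + 6.18/0.000778 + 5.65/873 = 8001 d.
K_eq = L / Σ(b_i/K_i) = 29.07 / 8001 = 0.003633 m/day.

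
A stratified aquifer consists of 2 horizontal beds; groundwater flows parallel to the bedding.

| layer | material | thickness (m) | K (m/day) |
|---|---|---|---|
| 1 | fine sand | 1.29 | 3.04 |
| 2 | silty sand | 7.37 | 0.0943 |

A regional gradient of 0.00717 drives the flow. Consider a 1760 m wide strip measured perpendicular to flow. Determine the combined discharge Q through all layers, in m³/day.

58.3

Flow is parallel to layering, so each bed carries its own Darcy discharge and the transmissivities add.
Σ(K_i·b_i) = 3.04×1.29 + 0.0943×7.37 = 4.617 m²/day.
Hydraulic gradient i = 0.00717.
Q = Σ(K_i·b_i) · W · i = 4.617 × 1760 × 0.007170 = 58.26 m³/day.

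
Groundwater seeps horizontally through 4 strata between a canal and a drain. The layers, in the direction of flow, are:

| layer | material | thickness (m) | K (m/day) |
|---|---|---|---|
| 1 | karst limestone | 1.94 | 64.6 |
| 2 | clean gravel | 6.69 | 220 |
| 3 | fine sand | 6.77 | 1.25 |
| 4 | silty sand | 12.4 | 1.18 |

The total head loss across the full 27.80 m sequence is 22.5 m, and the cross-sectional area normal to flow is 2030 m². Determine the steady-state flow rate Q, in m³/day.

2860

Flow is perpendicular to layering, so the layers act in series and the equivalent K is the thickness-weighted harmonic mean.
Total thickness L = 1.94 + 6.69 + 6.77 + 12.4 = 27.80 m.
Σ(b_i/K_i) = 1.94/64.6 + 6.69/220 + 6.77/1.25 + 12.4/1.18 = 15.98 d.
K_eq = L / Σ(b_i/K_i) = 27.80 / 15.98 = 1.739 m/day.
Q = K_eq · A · (Δh/L) = 1.739 × 2030 × (22.5/27.80) = 2857 m³/day.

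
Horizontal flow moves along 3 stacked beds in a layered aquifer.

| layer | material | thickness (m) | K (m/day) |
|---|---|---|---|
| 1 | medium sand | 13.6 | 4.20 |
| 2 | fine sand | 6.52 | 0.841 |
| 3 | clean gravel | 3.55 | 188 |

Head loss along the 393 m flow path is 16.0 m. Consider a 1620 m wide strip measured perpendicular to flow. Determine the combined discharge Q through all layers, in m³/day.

Flow is parallel to layering, so each bed carries its own Darcy discharge and the transmissivities add.
Σ(K_i·b_i) = 4.20×13.6 + 0.841×6.52 + 188×3.55 = 730.0 m²/day.
Hydraulic gradient i = Δh / L = 16.0 / 393 = 0.04071.
Q = Σ(K_i·b_i) · W · i = 730.0 × 1620 × 0.04071 = 48147 m³/day.

48100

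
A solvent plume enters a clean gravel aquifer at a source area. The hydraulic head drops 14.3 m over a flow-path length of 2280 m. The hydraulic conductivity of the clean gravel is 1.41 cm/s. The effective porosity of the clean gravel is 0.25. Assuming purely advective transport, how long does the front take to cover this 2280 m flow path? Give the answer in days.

74.6

Convert K: 1.41 cm/s × 864 = 1218 m/day.
Hydraulic gradient i = Δh / L = 14.3 / 2280 = 0.006272.
Darcy flux q = K · i = 1218 × 0.006272 = 7.641 m/day.
Seepage velocity v = q / n_e = 7.641 / 0.25 = 30.56 m/day.
Travel time t = L / v = 2280 / 30.56 = 74.60 days.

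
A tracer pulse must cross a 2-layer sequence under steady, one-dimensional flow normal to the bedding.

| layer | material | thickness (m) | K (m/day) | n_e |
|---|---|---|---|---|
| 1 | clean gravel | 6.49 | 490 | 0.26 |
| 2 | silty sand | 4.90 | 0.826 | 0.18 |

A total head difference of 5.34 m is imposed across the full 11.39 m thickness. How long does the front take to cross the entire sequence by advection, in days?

2.86

With flow normal to the layers, continuity requires the same specific discharge q through every layer.
Σ(b_i/K_i) = 6.49/490 + 4.90/0.826 = 5.945 d.
q = Δh / Σ(b_i/K_i) = 5.34 / 5.945 = 0.8982 m/day.
In each layer the seepage velocity is v_i = q/n_i, so the layer transit time is t_i = b_i·n_i / q:
  layer 1 (clean gravel): t_1 = 6.49 × 0.26 / 0.8982 = 1.879 d
  layer 2 (silty sand): t_2 = 4.90 × 0.18 / 0.8982 = 0.9820 d
Total t = Σ t_i = 2.861 days.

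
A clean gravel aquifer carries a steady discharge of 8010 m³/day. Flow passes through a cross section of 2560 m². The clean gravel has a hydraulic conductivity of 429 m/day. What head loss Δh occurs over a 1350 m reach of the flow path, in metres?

9.85

From Q = K·A·i, i = Q / (K·A) = 8010 / (429.0 × 2560) = 0.007293.
Head loss Δh = i · L = 0.007293 × 1350 = 9.846 m.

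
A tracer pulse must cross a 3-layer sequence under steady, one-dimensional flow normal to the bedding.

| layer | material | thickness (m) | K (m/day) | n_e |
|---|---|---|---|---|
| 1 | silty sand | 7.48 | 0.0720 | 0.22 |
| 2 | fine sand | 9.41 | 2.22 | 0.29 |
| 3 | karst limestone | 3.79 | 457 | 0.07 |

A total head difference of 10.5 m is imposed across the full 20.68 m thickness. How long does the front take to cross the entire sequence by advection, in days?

47.8

With flow normal to the layers, continuity requires the same specific discharge q through every layer.
Σ(b_i/K_i) = 7.48/0.0720 + 9.41/2.22 + 3.79/457 = 108.1 d.
q = Δh / Σ(b_i/K_i) = 10.5 / 108.1 = 0.09710 m/day.
In each layer the seepage velocity is v_i = q/n_i, so the layer transit time is t_i = b_i·n_i / q:
  layer 1 (silty sand): t_1 = 7.48 × 0.22 / 0.09710 = 16.95 d
  layer 2 (fine sand): t_2 = 9.41 × 0.29 / 0.09710 = 28.10 d
  layer 3 (karst limestone): t_3 = 3.79 × 0.07 / 0.09710 = 2.732 d
Total t = Σ t_i = 47.78 days.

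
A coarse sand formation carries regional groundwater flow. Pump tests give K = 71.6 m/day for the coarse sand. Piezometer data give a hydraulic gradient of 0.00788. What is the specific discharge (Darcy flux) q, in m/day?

Hydraulic gradient i = 0.00788.
Specific discharge q = K · i = 71.60 × 0.007880 = 0.5642 m/day.

0.564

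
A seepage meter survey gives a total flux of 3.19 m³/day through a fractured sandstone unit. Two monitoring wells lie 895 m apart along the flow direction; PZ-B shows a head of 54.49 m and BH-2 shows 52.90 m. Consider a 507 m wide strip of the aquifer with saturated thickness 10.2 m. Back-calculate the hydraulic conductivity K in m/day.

0.347

Cross-sectional area A = 507 × 10.2 = 5171 m².
Hydraulic gradient i = (54.49 − 52.90) / 895 = 1.59 / 895 = 0.001777.
From Q = K·A·i, K = Q / (A·i) = 3.19 / (5171 × 0.001777) = 0.3472 m/day.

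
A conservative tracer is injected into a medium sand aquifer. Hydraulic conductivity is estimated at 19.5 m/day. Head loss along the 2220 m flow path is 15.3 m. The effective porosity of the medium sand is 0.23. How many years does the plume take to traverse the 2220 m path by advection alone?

Hydraulic gradient i = Δh / L = 15.3 / 2220 = 0.006892.
Darcy flux q = K · i = 19.50 × 0.006892 = 0.1344 m/day.
Seepage velocity v = q / n_e = 0.1344 / 0.23 = 0.5843 m/day.
Travel time t = L / v = 2220 / 0.5843 = 3799 days = 10.40 years.

10.4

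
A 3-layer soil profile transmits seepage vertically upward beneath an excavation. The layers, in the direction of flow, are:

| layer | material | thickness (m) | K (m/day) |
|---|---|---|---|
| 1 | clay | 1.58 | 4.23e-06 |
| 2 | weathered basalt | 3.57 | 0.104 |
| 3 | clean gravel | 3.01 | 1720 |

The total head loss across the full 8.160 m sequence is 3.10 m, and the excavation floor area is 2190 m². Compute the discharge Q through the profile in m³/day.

0.0182

Flow is perpendicular to layering, so the layers act in series and the equivalent K is the thickness-weighted harmonic mean.
Total thickness L = 1.58 + 3.57 + 3.01 = 8.160 m.
Σ(b_i/K_i) = 1.58/4.23e-06 + 3.57/0.104 + 3.01/1720 = 3.736e+05 d.
K_eq = L / Σ(b_i/K_i) = 8.160 / 3.736e+05 = 2.184e-05 m/day.
Q = K_eq · A · (Δh/L) = 2.184e-05 × 2190 × (3.10/8.160) = 0.01817 m³/day.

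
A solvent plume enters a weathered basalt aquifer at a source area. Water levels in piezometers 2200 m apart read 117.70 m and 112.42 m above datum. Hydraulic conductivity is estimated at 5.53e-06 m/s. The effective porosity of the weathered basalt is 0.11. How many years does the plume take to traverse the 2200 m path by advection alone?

578

Convert K: 5.53e-06 m/s × 86400 = 0.4778 m/day.
Hydraulic gradient i = (117.70 − 112.42) / 2200 = 5.28 / 2200 = 0.002400.
Darcy flux q = K · i = 0.4778 × 0.002400 = 0.001147 m/day.
Seepage velocity v = q / n_e = 0.001147 / 0.11 = 0.01042 m/day.
Travel time t = L / v = 2200 / 0.01042 = 2.110e+05 days = 577.8 years.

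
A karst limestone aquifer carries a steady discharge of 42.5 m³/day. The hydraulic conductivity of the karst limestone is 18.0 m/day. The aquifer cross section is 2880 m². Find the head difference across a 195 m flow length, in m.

0.160

From Q = K·A·i, i = Q / (K·A) = 42.5 / (18.00 × 2880) = 0.0008198.
Head loss Δh = i · L = 0.0008198 × 195 = 0.1599 m.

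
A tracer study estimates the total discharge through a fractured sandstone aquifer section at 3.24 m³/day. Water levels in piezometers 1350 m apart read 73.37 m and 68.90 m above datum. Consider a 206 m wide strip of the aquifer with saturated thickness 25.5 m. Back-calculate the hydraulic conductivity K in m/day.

Cross-sectional area A = 206 × 25.5 = 5253 m².
Hydraulic gradient i = (73.37 − 68.90) / 1350 = 4.47 / 1350 = 0.003311.
From Q = K·A·i, K = Q / (A·i) = 3.24 / (5253 × 0.003311) = 0.1863 m/day.

0.186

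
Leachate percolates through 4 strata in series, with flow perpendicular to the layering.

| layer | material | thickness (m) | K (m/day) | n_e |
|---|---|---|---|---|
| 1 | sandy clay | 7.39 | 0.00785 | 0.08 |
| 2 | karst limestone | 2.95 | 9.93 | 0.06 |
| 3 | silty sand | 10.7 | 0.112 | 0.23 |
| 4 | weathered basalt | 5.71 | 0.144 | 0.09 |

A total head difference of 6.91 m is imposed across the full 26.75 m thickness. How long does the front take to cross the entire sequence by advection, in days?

583

With flow normal to the layers, continuity requires the same specific discharge q through every layer.
Σ(b_i/K_i) = 7.39/0.00785 + 2.95/9.93 + 10.7/0.112 + 5.71/0.144 = 1077 d.
q = Δh / Σ(b_i/K_i) = 6.91 / 1077 = 0.006417 m/day.
In each layer the seepage velocity is v_i = q/n_i, so the layer transit time is t_i = b_i·n_i / q:
  layer 1 (sandy clay): t_1 = 7.39 × 0.08 / 0.006417 = 92.14 d
  layer 2 (karst limestone): t_2 = 2.95 × 0.06 / 0.006417 = 27.58 d
  layer 3 (silty sand): t_3 = 10.7 × 0.23 / 0.006417 = 383.5 d
  layer 4 (weathered basalt): t_4 = 5.71 × 0.09 / 0.006417 = 80.09 d
Total t = Σ t_i = 583.3 days.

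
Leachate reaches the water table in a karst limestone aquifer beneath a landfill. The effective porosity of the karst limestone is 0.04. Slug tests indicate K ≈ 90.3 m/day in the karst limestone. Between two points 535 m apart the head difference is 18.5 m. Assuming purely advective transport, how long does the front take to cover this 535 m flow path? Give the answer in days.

Hydraulic gradient i = Δh / L = 18.5 / 535 = 0.03458.
Darcy flux q = K · i = 90.30 × 0.03458 = 3.123 m/day.
Seepage velocity v = q / n_e = 3.123 / 0.04 = 78.06 m/day.
Travel time t = L / v = 535 / 78.06 = 6.853 days.

6.85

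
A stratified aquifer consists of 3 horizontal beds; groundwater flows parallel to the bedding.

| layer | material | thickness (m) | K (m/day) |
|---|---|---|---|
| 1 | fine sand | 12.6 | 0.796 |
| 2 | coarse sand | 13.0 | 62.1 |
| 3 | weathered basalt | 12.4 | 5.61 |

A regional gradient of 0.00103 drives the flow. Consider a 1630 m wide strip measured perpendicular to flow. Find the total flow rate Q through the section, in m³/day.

1490

Flow is parallel to layering, so each bed carries its own Darcy discharge and the transmissivities add.
Σ(K_i·b_i) = 0.796×12.6 + 62.1×13.0 + 5.61×12.4 = 886.9 m²/day.
Hydraulic gradient i = 0.00103.
Q = Σ(K_i·b_i) · W · i = 886.9 × 1630 × 0.001030 = 1489 m³/day.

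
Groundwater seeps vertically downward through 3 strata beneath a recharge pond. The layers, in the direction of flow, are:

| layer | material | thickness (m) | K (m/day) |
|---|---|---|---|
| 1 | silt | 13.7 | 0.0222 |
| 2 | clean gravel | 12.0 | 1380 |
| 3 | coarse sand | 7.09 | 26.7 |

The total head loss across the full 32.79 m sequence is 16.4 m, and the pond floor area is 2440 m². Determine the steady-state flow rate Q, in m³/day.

64.8

Flow is perpendicular to layering, so the layers act in series and the equivalent K is the thickness-weighted harmonic mean.
Total thickness L = 13.7 + 12.0 + 7.09 = 32.79 m.
Σ(b_i/K_i) = 13.7/0.0222 + 12.0/1380 + 7.09/26.7 = 617.4 d.
K_eq = L / Σ(b_i/K_i) = 32.79 / 617.4 = 0.05311 m/day.
Q = K_eq · A · (Δh/L) = 0.05311 × 2440 × (16.4/32.79) = 64.81 m³/day.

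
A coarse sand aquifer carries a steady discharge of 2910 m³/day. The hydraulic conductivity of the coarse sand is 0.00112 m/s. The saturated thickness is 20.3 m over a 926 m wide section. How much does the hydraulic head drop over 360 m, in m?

Convert K: 0.00112 m/s × 86400 = 96.77 m/day.
Cross-sectional area A = 926 × 20.3 = 18798 m².
From Q = K·A·i, i = Q / (K·A) = 2910 / (96.77 × 18798) = 0.001600.
Head loss Δh = i · L = 0.001600 × 360 = 0.5759 m.

0.576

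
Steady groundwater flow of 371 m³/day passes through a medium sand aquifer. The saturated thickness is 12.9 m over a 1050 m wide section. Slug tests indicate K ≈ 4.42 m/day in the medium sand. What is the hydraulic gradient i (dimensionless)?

0.00620

Cross-sectional area A = 1050 × 12.9 = 13545 m².
From Q = K·A·i, i = Q / (K·A) = 371 / (4.420 × 13545) = 0.006197.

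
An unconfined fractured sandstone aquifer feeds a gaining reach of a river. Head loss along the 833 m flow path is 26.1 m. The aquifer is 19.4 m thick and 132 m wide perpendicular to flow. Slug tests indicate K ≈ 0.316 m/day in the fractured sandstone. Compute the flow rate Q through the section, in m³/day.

Cross-sectional area A = 132 × 19.4 = 2561 m².
Hydraulic gradient i = Δh / L = 26.1 / 833 = 0.03133.
Darcy's law: Q = K · A · i = 0.3160 × 2561 × 0.03133 = 25.35 m³/day.

25.4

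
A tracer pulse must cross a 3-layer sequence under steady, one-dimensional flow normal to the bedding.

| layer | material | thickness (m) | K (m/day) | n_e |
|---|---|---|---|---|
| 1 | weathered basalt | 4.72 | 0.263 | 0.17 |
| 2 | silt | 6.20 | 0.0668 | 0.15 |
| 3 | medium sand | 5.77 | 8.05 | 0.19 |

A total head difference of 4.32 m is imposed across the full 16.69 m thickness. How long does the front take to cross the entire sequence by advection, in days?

With flow normal to the layers, continuity requires the same specific discharge q through every layer.
Σ(b_i/K_i) = 4.72/0.263 + 6.20/0.0668 + 5.77/8.05 = 111.5 d.
q = Δh / Σ(b_i/K_i) = 4.32 / 111.5 = 0.03875 m/day.
In each layer the seepage velocity is v_i = q/n_i, so the layer transit time is t_i = b_i·n_i / q:
  layer 1 (weathered basalt): t_1 = 4.72 × 0.17 / 0.03875 = 20.71 d
  layer 2 (silt): t_2 = 6.20 × 0.15 / 0.03875 = 24.00 d
  layer 3 (medium sand): t_3 = 5.77 × 0.19 / 0.03875 = 28.29 d
Total t = Σ t_i = 72.99 days.

73.0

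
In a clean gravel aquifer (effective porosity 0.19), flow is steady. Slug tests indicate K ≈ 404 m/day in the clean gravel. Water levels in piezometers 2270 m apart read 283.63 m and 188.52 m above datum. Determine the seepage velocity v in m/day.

89.1

Hydraulic gradient i = (283.63 − 188.52) / 2270 = 95.11 / 2270 = 0.04190.
Darcy flux q = K · i = 404.0 × 0.04190 = 16.93 m/day.
Seepage velocity v = q / n_e = 16.93 / 0.19 = 89.09 m/day.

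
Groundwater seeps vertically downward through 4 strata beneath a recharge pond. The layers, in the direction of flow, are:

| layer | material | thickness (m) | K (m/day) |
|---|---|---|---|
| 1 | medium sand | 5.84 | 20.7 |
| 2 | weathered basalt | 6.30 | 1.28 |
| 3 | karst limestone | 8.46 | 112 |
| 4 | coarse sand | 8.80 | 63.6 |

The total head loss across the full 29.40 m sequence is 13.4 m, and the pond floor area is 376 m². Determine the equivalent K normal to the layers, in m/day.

5.43

Flow is perpendicular to layering, so the layers act in series and the equivalent K is the thickness-weighted harmonic mean.
Total thickness L = 5.84 + 6.30 + 8.46 + 8.80 = 29.40 m.
Σ(b_i/K_i) = 5.84/20.7 + 6.30/1.28 + 8.46/112 + 8.80/63.6 = 5.418 d.
K_eq = L / Σ(b_i/K_i) = 29.40 / 5.418 = 5.426 m/day.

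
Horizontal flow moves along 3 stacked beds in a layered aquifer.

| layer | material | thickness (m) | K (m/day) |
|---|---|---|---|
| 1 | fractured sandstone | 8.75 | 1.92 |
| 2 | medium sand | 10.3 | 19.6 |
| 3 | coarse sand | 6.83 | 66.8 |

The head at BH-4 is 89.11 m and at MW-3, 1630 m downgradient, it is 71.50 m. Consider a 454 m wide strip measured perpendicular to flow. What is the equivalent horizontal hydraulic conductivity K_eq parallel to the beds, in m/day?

26.1

Flow is parallel to layering, so each bed carries its own Darcy discharge and the transmissivities add.
Σ(K_i·b_i) = 1.92×8.75 + 19.6×10.3 + 66.8×6.83 = 674.9 m²/day.
Total thickness b = 25.88 m, so K_eq = Σ(K_i·b_i)/b = 26.08 m/day.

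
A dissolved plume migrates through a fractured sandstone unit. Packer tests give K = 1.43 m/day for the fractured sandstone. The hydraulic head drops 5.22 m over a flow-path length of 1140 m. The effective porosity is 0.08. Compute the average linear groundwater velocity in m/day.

Hydraulic gradient i = Δh / L = 5.22 / 1140 = 0.004579.
Darcy flux q = K · i = 1.430 × 0.004579 = 0.006548 m/day.
Seepage velocity v = q / n_e = 0.006548 / 0.08 = 0.08185 m/day.

0.0818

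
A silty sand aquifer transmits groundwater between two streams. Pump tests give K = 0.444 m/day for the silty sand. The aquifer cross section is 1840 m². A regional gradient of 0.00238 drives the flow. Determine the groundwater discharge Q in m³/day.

1.94

Hydraulic gradient i = 0.00238.
Darcy's law: Q = K · A · i = 0.4440 × 1840 × 0.002380 = 1.944 m³/day.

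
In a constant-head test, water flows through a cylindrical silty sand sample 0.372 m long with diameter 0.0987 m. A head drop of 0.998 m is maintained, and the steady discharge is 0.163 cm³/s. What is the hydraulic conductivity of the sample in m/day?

0.686

Cross-sectional area A = π·(d/2)² = π × (0.0987/2)² = 0.007651 m².
Convert discharge: 0.163 cm³/s = 1.630e-07 m³/s.
Darcy's law rearranged: K = Q·L / (A·Δh) = 1.630e-07 × 0.372 / (0.007651 × 0.998) = 7.941e-06 m/s = 0.6861 m/day.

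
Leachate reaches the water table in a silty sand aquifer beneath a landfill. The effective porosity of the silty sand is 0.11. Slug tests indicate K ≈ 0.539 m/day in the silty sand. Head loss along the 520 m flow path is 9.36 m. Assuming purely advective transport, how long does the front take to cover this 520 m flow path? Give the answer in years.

16.1

Hydraulic gradient i = Δh / L = 9.36 / 520 = 0.01800.
Darcy flux q = K · i = 0.5390 × 0.01800 = 0.009702 m/day.
Seepage velocity v = q / n_e = 0.009702 / 0.11 = 0.08820 m/day.
Travel time t = L / v = 520 / 0.08820 = 5896 days = 16.14 years.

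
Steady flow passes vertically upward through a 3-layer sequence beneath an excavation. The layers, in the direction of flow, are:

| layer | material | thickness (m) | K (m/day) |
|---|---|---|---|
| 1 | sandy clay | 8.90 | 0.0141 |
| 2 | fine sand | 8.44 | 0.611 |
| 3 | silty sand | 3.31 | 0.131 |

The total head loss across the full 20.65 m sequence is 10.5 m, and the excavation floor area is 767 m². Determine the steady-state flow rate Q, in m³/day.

12.0

Flow is perpendicular to layering, so the layers act in series and the equivalent K is the thickness-weighted harmonic mean.
Total thickness L = 8.90 + 8.44 + 3.31 = 20.65 m.
Σ(b_i/K_i) = 8.90/0.0141 + 8.44/0.611 + 3.31/0.131 = 670.3 d.
K_eq = L / Σ(b_i/K_i) = 20.65 / 670.3 = 0.03081 m/day.
Q = K_eq · A · (Δh/L) = 0.03081 × 767 × (10.5/20.65) = 12.02 m³/day.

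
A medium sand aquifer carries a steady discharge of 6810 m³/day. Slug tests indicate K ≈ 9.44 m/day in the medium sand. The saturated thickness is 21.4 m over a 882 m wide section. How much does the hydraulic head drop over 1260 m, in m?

Cross-sectional area A = 882 × 21.4 = 18875 m².
From Q = K·A·i, i = Q / (K·A) = 6810 / (9.440 × 18875) = 0.03822.
Head loss Δh = i · L = 0.03822 × 1260 = 48.16 m.

48.2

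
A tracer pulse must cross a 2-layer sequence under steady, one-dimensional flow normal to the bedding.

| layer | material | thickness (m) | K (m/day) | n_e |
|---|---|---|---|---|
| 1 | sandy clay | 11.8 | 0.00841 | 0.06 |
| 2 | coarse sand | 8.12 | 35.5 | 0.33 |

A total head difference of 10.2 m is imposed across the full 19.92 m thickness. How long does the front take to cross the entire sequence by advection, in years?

With flow normal to the layers, continuity requires the same specific discharge q through every layer.
Σ(b_i/K_i) = 11.8/0.00841 + 8.12/35.5 = 1403 d.
q = Δh / Σ(b_i/K_i) = 10.2 / 1403 = 0.007268 m/day.
In each layer the seepage velocity is v_i = q/n_i, so the layer transit time is t_i = b_i·n_i / q:
  layer 1 (sandy clay): t_1 = 11.8 × 0.06 / 0.007268 = 97.41 d
  layer 2 (coarse sand): t_2 = 8.12 × 0.33 / 0.007268 = 368.7 d
Total t = Σ t_i = 466.1 days = 1.276 years.

1.28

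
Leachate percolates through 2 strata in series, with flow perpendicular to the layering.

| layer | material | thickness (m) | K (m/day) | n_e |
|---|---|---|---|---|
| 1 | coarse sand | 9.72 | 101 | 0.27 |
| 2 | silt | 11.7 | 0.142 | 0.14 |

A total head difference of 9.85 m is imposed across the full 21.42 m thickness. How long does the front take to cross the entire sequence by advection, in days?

With flow normal to the layers, continuity requires the same specific discharge q through every layer.
Σ(b_i/K_i) = 9.72/101 + 11.7/0.142 = 82.49 d.
q = Δh / Σ(b_i/K_i) = 9.85 / 82.49 = 0.1194 m/day.
In each layer the seepage velocity is v_i = q/n_i, so the layer transit time is t_i = b_i·n_i / q:
  layer 1 (coarse sand): t_1 = 9.72 × 0.27 / 0.1194 = 21.98 d
  layer 2 (silt): t_2 = 11.7 × 0.14 / 0.1194 = 13.72 d
Total t = Σ t_i = 35.70 days.

35.7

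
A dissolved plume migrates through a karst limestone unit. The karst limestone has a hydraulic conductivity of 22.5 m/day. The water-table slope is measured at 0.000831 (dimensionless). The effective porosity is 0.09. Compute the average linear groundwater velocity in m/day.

0.208

Hydraulic gradient i = 0.000831.
Darcy flux q = K · i = 22.50 × 0.0008310 = 0.01870 m/day.
Seepage velocity v = q / n_e = 0.01870 / 0.09 = 0.2078 m/day.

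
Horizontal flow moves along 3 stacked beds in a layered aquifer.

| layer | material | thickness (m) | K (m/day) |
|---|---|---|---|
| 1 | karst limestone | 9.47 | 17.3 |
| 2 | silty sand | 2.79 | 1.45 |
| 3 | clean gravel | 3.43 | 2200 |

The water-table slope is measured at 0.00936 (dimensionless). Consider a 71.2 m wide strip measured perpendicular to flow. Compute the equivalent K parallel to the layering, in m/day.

492

Flow is parallel to layering, so each bed carries its own Darcy discharge and the transmissivities add.
Σ(K_i·b_i) = 17.3×9.47 + 1.45×2.79 + 2200×3.43 = 7714 m²/day.
Total thickness b = 15.69 m, so K_eq = Σ(K_i·b_i)/b = 491.6 m/day.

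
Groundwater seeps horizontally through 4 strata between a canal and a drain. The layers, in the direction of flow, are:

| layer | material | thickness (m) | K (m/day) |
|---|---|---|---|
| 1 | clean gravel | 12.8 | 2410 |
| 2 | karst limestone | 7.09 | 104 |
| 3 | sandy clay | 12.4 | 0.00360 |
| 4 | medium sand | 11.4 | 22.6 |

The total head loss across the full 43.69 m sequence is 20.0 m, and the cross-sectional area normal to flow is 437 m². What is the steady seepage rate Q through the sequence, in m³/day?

Flow is perpendicular to layering, so the layers act in series and the equivalent K is the thickness-weighted harmonic mean.
Total thickness L = 12.8 + 7.09 + 12.4 + 11.4 = 43.69 m.
Σ(b_i/K_i) = 12.8/2410 + 7.09/104 + 12.4/0.00360 + 11.4/22.6 = 3445 d.
K_eq = L / Σ(b_i/K_i) = 43.69 / 3445 = 0.01268 m/day.
Q = K_eq · A · (Δh/L) = 0.01268 × 437 × (20.0/43.69) = 2.537 m³/day.

2.54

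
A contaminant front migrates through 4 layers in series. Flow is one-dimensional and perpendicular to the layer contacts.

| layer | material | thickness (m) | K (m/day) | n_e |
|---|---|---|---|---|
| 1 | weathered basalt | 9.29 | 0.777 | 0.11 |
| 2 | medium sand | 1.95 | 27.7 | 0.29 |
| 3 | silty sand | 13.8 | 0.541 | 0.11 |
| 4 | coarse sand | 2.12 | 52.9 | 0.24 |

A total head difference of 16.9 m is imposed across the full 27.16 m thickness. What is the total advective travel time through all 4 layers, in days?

8.04

With flow normal to the layers, continuity requires the same specific discharge q through every layer.
Σ(b_i/K_i) = 9.29/0.777 + 1.95/27.7 + 13.8/0.541 + 2.12/52.9 = 37.58 d.
q = Δh / Σ(b_i/K_i) = 16.9 / 37.58 = 0.4498 m/day.
In each layer the seepage velocity is v_i = q/n_i, so the layer transit time is t_i = b_i·n_i / q:
  layer 1 (weathered basalt): t_1 = 9.29 × 0.11 / 0.4498 = 2.272 d
  layer 2 (medium sand): t_2 = 1.95 × 0.29 / 0.4498 = 1.257 d
  layer 3 (silty sand): t_3 = 13.8 × 0.11 / 0.4498 = 3.375 d
  layer 4 (coarse sand): t_4 = 2.12 × 0.24 / 0.4498 = 1.131 d
Total t = Σ t_i = 8.036 days.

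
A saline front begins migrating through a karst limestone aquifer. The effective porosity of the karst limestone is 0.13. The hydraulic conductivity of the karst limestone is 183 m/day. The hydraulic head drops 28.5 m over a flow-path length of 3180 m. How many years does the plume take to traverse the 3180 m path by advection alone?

Hydraulic gradient i = Δh / L = 28.5 / 3180 = 0.008962.
Darcy flux q = K · i = 183.0 × 0.008962 = 1.640 m/day.
Seepage velocity v = q / n_e = 1.640 / 0.13 = 12.62 m/day.
Travel time t = L / v = 3180 / 12.62 = 252.1 days = 0.6901 years.

0.690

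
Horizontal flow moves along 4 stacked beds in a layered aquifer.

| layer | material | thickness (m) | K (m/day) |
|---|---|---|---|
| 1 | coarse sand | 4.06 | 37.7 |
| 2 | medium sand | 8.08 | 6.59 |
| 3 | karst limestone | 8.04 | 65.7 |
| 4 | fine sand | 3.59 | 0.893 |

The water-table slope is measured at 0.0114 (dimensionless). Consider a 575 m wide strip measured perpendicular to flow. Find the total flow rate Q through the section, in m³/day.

4840

Flow is parallel to layering, so each bed carries its own Darcy discharge and the transmissivities add.
Σ(K_i·b_i) = 37.7×4.06 + 6.59×8.08 + 65.7×8.04 + 0.893×3.59 = 737.7 m²/day.
Hydraulic gradient i = 0.0114.
Q = Σ(K_i·b_i) · W · i = 737.7 × 575 × 0.01140 = 4836 m³/day.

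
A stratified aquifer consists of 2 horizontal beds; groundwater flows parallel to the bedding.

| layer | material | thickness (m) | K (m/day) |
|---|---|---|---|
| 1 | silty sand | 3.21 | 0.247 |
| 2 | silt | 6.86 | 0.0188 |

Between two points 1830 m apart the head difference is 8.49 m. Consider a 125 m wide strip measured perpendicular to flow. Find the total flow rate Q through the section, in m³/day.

0.535

Flow is parallel to layering, so each bed carries its own Darcy discharge and the transmissivities add.
Σ(K_i·b_i) = 0.247×3.21 + 0.0188×6.86 = 0.9218 m²/day.
Hydraulic gradient i = Δh / L = 8.49 / 1830 = 0.004639.
Q = Σ(K_i·b_i) · W · i = 0.9218 × 125 × 0.004639 = 0.5346 m³/day.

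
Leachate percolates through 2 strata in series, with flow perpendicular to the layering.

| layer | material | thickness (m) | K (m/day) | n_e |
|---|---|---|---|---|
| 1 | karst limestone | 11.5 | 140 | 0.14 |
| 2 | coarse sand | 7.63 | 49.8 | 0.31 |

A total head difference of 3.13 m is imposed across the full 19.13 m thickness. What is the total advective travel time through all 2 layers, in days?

0.299

With flow normal to the layers, continuity requires the same specific discharge q through every layer.
Σ(b_i/K_i) = 11.5/140 + 7.63/49.8 = 0.2354 d.
q = Δh / Σ(b_i/K_i) = 3.13 / 0.2354 = 13.30 m/day.
In each layer the seepage velocity is v_i = q/n_i, so the layer transit time is t_i = b_i·n_i / q:
  layer 1 (karst limestone): t_1 = 11.5 × 0.14 / 13.30 = 0.1211 d
  layer 2 (coarse sand): t_2 = 7.63 × 0.31 / 13.30 = 0.1779 d
Total t = Σ t_i = 0.2989 days.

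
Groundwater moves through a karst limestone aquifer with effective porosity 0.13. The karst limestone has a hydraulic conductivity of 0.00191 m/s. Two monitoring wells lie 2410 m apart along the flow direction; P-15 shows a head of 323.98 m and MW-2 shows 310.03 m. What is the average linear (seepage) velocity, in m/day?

7.35

Convert K: 0.00191 m/s × 86400 = 165.0 m/day.
Hydraulic gradient i = (323.98 − 310.03) / 2410 = 13.95 / 2410 = 0.005788.
Darcy flux q = K · i = 165.0 × 0.005788 = 0.9552 m/day.
Seepage velocity v = q / n_e = 0.9552 / 0.13 = 7.348 m/day.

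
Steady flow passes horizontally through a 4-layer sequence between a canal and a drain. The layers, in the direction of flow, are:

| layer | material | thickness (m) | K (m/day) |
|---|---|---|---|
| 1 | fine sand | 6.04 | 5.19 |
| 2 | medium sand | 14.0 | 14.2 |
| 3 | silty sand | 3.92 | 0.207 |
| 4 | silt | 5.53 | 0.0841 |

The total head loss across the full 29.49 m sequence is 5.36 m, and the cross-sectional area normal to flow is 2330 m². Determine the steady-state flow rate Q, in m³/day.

144

Flow is perpendicular to layering, so the layers act in series and the equivalent K is the thickness-weighted harmonic mean.
Total thickness L = 6.04 + 14.0 + 3.92 + 5.53 = 29.49 m.
Σ(b_i/K_i) = 6.04/5.19 + 14.0/14.2 + 3.92/0.207 + 5.53/0.0841 = 86.84 d.
K_eq = L / Σ(b_i/K_i) = 29.49 / 86.84 = 0.3396 m/day.
Q = K_eq · A · (Δh/L) = 0.3396 × 2330 × (5.36/29.49) = 143.8 m³/day.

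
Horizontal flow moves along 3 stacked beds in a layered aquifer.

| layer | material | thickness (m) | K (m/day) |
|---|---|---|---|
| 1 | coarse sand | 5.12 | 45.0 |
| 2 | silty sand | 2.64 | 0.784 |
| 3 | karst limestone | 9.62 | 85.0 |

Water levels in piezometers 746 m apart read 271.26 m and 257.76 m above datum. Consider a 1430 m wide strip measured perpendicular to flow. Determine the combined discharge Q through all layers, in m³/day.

Flow is parallel to layering, so each bed carries its own Darcy discharge and the transmissivities add.
Σ(K_i·b_i) = 45.0×5.12 + 0.784×2.64 + 85.0×9.62 = 1050 m²/day.
Hydraulic gradient i = (271.26 − 257.76) / 746 = 13.5 / 746 = 0.01810.
Q = Σ(K_i·b_i) · W · i = 1050 × 1430 × 0.01810 = 27176 m³/day.

27200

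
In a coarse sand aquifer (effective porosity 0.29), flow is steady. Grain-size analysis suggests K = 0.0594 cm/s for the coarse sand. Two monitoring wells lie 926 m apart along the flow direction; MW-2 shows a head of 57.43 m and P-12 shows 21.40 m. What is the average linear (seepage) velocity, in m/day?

6.89

Convert K: 0.0594 cm/s × 864 = 51.32 m/day.
Hydraulic gradient i = (57.43 − 21.40) / 926 = 36.03 / 926 = 0.03891.
Darcy flux q = K · i = 51.32 × 0.03891 = 1.997 m/day.
Seepage velocity v = q / n_e = 1.997 / 0.29 = 6.886 m/day.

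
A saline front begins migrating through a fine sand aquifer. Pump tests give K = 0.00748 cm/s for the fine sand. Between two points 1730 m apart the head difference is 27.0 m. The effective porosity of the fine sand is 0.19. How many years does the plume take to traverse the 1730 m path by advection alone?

8.92

Convert K: 0.00748 cm/s × 864 = 6.463 m/day.
Hydraulic gradient i = Δh / L = 27.0 / 1730 = 0.01561.
Darcy flux q = K · i = 6.463 × 0.01561 = 0.1009 m/day.
Seepage velocity v = q / n_e = 0.1009 / 0.19 = 0.5309 m/day.
Travel time t = L / v = 1730 / 0.5309 = 3259 days = 8.922 years.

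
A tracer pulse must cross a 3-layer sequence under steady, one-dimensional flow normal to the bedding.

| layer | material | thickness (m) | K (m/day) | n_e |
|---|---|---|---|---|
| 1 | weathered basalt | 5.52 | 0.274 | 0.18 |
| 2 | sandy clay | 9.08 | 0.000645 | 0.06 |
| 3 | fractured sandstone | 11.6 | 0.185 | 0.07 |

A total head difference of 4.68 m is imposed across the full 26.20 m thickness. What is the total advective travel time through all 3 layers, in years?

With flow normal to the layers, continuity requires the same specific discharge q through every layer.
Σ(b_i/K_i) = 5.52/0.274 + 9.08/0.000645 + 11.6/0.185 = 14160 d.
q = Δh / Σ(b_i/K_i) = 4.68 / 14160 = 0.0003305 m/day.
In each layer the seepage velocity is v_i = q/n_i, so the layer transit time is t_i = b_i·n_i / q:
  layer 1 (weathered basalt): t_1 = 5.52 × 0.18 / 0.0003305 = 3006 d
  layer 2 (sandy clay): t_2 = 9.08 × 0.06 / 0.0003305 = 1648 d
  layer 3 (fractured sandstone): t_3 = 11.6 × 0.07 / 0.0003305 = 2457 d
Total t = Σ t_i = 7112 days = 19.47 years.

19.5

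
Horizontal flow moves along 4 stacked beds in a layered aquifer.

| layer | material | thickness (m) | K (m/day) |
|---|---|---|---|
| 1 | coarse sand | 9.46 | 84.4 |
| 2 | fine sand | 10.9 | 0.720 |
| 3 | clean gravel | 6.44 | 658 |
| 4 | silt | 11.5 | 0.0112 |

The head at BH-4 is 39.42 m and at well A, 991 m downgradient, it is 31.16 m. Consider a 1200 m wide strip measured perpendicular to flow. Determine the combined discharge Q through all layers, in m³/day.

50400

Flow is parallel to layering, so each bed carries its own Darcy discharge and the transmissivities add.
Σ(K_i·b_i) = 84.4×9.46 + 0.720×10.9 + 658×6.44 + 0.0112×11.5 = 5044 m²/day.
Hydraulic gradient i = (39.42 − 31.16) / 991 = 8.26 / 991 = 0.008335.
Q = Σ(K_i·b_i) · W · i = 5044 × 1200 × 0.008335 = 50449 m³/day.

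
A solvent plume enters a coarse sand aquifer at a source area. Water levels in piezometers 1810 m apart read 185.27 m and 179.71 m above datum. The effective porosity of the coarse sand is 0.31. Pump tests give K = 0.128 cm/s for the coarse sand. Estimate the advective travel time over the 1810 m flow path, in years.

4.52

Convert K: 0.128 cm/s × 864 = 110.6 m/day.
Hydraulic gradient i = (185.27 − 179.71) / 1810 = 5.56 / 1810 = 0.003072.
Darcy flux q = K · i = 110.6 × 0.003072 = 0.3397 m/day.
Seepage velocity v = q / n_e = 0.3397 / 0.31 = 1.096 m/day.
Travel time t = L / v = 1810 / 1.096 = 1652 days = 4.522 years.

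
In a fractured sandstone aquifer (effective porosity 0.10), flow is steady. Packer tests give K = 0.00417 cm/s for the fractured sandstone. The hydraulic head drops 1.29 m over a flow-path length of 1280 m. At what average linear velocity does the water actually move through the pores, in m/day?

0.0363

Convert K: 0.00417 cm/s × 864 = 3.603 m/day.
Hydraulic gradient i = Δh / L = 1.29 / 1280 = 0.001008.
Darcy flux q = K · i = 3.603 × 0.001008 = 0.003631 m/day.
Seepage velocity v = q / n_e = 0.003631 / 0.10 = 0.03631 m/day.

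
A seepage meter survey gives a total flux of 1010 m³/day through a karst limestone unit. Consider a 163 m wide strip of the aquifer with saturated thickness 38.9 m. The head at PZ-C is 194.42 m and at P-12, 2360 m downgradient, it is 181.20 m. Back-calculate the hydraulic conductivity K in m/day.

28.4

Cross-sectional area A = 163 × 38.9 = 6341 m².
Hydraulic gradient i = (194.42 − 181.20) / 2360 = 13.22 / 2360 = 0.005602.
From Q = K·A·i, K = Q / (A·i) = 1010 / (6341 × 0.005602) = 28.44 m/day.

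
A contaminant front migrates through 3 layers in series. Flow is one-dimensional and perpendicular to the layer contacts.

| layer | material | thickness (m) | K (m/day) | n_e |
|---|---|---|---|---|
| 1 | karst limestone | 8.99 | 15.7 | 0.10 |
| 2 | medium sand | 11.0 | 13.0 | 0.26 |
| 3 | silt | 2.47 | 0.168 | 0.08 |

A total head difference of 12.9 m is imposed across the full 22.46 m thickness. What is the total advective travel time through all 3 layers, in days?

4.94

With flow normal to the layers, continuity requires the same specific discharge q through every layer.
Σ(b_i/K_i) = 8.99/15.7 + 11.0/13.0 + 2.47/0.168 = 16.12 d.
q = Δh / Σ(b_i/K_i) = 12.9 / 16.12 = 0.8002 m/day.
In each layer the seepage velocity is v_i = q/n_i, so the layer transit time is t_i = b_i·n_i / q:
  layer 1 (karst limestone): t_1 = 8.99 × 0.10 / 0.8002 = 1.123 d
  layer 2 (medium sand): t_2 = 11.0 × 0.26 / 0.8002 = 3.574 d
  layer 3 (silt): t_3 = 2.47 × 0.08 / 0.8002 = 0.2469 d
Total t = Σ t_i = 4.945 days.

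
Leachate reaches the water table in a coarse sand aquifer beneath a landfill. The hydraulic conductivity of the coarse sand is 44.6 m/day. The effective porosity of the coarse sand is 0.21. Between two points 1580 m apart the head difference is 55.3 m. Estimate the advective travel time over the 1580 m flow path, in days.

Hydraulic gradient i = Δh / L = 55.3 / 1580 = 0.03500.
Darcy flux q = K · i = 44.60 × 0.03500 = 1.561 m/day.
Seepage velocity v = q / n_e = 1.561 / 0.21 = 7.433 m/day.
Travel time t = L / v = 1580 / 7.433 = 212.6 days.

213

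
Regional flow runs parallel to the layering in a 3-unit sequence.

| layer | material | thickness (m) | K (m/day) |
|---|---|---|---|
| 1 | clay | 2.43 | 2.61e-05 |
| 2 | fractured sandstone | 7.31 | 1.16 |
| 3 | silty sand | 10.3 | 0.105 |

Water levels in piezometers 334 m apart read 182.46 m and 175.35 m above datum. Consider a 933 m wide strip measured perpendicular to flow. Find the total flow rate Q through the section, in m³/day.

190

Flow is parallel to layering, so each bed carries its own Darcy discharge and the transmissivities add.
Σ(K_i·b_i) = 2.61e-05×2.43 + 1.16×7.31 + 0.105×10.3 = 9.561 m²/day.
Hydraulic gradient i = (182.46 − 175.35) / 334 = 7.11 / 334 = 0.02129.
Q = Σ(K_i·b_i) · W · i = 9.561 × 933 × 0.02129 = 189.9 m³/day.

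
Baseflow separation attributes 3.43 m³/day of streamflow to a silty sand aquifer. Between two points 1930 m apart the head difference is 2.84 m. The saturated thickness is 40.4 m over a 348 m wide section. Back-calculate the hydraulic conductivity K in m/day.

0.166

Cross-sectional area A = 348 × 40.4 = 14059 m².
Hydraulic gradient i = Δh / L = 2.84 / 1930 = 0.001472.
From Q = K·A·i, K = Q / (A·i) = 3.43 / (14059 × 0.001472) = 0.1658 m/day.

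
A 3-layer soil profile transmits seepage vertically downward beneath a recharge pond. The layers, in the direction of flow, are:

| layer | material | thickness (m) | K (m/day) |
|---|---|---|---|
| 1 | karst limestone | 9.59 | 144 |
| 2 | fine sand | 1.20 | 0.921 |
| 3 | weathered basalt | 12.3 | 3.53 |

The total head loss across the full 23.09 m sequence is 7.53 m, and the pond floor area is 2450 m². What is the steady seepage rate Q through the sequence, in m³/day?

Flow is perpendicular to layering, so the layers act in series and the equivalent K is the thickness-weighted harmonic mean.
Total thickness L = 9.59 + 1.20 + 12.3 = 23.09 m.
Σ(b_i/K_i) = 9.59/144 + 1.20/0.921 + 12.3/3.53 = 4.854 d.
K_eq = L / Σ(b_i/K_i) = 23.09 / 4.854 = 4.757 m/day.
Q = K_eq · A · (Δh/L) = 4.757 × 2450 × (7.53/23.09) = 3801 m³/day.

3800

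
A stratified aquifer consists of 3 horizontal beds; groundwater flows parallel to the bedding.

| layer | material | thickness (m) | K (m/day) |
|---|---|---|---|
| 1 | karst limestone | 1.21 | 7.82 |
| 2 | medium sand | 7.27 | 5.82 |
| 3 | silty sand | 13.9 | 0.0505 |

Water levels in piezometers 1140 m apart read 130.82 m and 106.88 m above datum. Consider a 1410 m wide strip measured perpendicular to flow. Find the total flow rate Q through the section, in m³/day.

Flow is parallel to layering, so each bed carries its own Darcy discharge and the transmissivities add.
Σ(K_i·b_i) = 7.82×1.21 + 5.82×7.27 + 0.0505×13.9 = 52.48 m²/day.
Hydraulic gradient i = (130.82 − 106.88) / 1140 = 23.94 / 1140 = 0.02100.
Q = Σ(K_i·b_i) · W · i = 52.48 × 1410 × 0.02100 = 1554 m³/day.

1550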